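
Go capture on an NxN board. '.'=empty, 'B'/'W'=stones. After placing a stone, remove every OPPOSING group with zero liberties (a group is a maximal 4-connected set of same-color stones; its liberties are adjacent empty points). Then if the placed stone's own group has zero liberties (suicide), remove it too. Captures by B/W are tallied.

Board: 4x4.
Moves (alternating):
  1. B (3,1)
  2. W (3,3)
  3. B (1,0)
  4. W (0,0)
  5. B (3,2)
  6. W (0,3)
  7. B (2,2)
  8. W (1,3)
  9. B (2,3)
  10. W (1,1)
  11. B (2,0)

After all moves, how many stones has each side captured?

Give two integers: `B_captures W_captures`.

Move 1: B@(3,1) -> caps B=0 W=0
Move 2: W@(3,3) -> caps B=0 W=0
Move 3: B@(1,0) -> caps B=0 W=0
Move 4: W@(0,0) -> caps B=0 W=0
Move 5: B@(3,2) -> caps B=0 W=0
Move 6: W@(0,3) -> caps B=0 W=0
Move 7: B@(2,2) -> caps B=0 W=0
Move 8: W@(1,3) -> caps B=0 W=0
Move 9: B@(2,3) -> caps B=1 W=0
Move 10: W@(1,1) -> caps B=1 W=0
Move 11: B@(2,0) -> caps B=1 W=0

Answer: 1 0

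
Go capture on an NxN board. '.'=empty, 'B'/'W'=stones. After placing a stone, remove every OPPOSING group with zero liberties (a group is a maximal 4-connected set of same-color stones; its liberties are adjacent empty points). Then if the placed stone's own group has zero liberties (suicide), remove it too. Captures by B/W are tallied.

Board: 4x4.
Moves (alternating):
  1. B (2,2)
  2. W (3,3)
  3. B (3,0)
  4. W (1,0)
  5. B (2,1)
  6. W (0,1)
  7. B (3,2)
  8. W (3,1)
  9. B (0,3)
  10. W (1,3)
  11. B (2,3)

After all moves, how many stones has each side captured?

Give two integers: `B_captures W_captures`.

Move 1: B@(2,2) -> caps B=0 W=0
Move 2: W@(3,3) -> caps B=0 W=0
Move 3: B@(3,0) -> caps B=0 W=0
Move 4: W@(1,0) -> caps B=0 W=0
Move 5: B@(2,1) -> caps B=0 W=0
Move 6: W@(0,1) -> caps B=0 W=0
Move 7: B@(3,2) -> caps B=0 W=0
Move 8: W@(3,1) -> caps B=0 W=0
Move 9: B@(0,3) -> caps B=0 W=0
Move 10: W@(1,3) -> caps B=0 W=0
Move 11: B@(2,3) -> caps B=1 W=0

Answer: 1 0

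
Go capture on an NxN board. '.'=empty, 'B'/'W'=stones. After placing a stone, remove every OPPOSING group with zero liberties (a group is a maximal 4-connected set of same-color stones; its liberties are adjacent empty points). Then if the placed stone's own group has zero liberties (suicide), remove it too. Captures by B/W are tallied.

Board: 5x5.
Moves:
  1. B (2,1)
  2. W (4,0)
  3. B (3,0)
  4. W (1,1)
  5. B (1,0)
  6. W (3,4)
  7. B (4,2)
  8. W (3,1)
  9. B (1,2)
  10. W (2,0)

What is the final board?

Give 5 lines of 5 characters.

Move 1: B@(2,1) -> caps B=0 W=0
Move 2: W@(4,0) -> caps B=0 W=0
Move 3: B@(3,0) -> caps B=0 W=0
Move 4: W@(1,1) -> caps B=0 W=0
Move 5: B@(1,0) -> caps B=0 W=0
Move 6: W@(3,4) -> caps B=0 W=0
Move 7: B@(4,2) -> caps B=0 W=0
Move 8: W@(3,1) -> caps B=0 W=0
Move 9: B@(1,2) -> caps B=0 W=0
Move 10: W@(2,0) -> caps B=0 W=1

Answer: .....
BWB..
WB...
.W..W
W.B..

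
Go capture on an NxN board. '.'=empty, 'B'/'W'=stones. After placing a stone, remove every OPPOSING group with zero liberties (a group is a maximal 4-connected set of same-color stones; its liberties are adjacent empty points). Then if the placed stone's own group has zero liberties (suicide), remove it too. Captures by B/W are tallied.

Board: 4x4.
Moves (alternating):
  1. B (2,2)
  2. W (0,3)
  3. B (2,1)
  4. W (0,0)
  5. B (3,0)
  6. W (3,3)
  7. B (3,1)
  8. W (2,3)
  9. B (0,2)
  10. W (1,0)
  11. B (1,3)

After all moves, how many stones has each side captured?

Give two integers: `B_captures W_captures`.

Move 1: B@(2,2) -> caps B=0 W=0
Move 2: W@(0,3) -> caps B=0 W=0
Move 3: B@(2,1) -> caps B=0 W=0
Move 4: W@(0,0) -> caps B=0 W=0
Move 5: B@(3,0) -> caps B=0 W=0
Move 6: W@(3,3) -> caps B=0 W=0
Move 7: B@(3,1) -> caps B=0 W=0
Move 8: W@(2,3) -> caps B=0 W=0
Move 9: B@(0,2) -> caps B=0 W=0
Move 10: W@(1,0) -> caps B=0 W=0
Move 11: B@(1,3) -> caps B=1 W=0

Answer: 1 0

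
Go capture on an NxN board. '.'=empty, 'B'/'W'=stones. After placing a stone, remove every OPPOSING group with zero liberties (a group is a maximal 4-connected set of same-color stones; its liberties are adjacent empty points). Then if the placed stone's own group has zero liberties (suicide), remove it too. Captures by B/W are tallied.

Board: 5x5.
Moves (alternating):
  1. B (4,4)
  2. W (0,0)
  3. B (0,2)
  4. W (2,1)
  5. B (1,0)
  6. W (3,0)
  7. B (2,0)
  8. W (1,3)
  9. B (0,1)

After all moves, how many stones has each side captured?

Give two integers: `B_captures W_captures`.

Move 1: B@(4,4) -> caps B=0 W=0
Move 2: W@(0,0) -> caps B=0 W=0
Move 3: B@(0,2) -> caps B=0 W=0
Move 4: W@(2,1) -> caps B=0 W=0
Move 5: B@(1,0) -> caps B=0 W=0
Move 6: W@(3,0) -> caps B=0 W=0
Move 7: B@(2,0) -> caps B=0 W=0
Move 8: W@(1,3) -> caps B=0 W=0
Move 9: B@(0,1) -> caps B=1 W=0

Answer: 1 0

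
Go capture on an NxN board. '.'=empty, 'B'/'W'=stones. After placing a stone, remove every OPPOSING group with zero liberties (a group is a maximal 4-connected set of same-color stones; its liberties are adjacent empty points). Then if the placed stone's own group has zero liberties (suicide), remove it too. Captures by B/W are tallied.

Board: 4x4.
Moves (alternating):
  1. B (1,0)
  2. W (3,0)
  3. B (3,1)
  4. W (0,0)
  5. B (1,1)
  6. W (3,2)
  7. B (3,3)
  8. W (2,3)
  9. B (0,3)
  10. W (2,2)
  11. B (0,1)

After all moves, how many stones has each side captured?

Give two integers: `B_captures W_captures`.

Move 1: B@(1,0) -> caps B=0 W=0
Move 2: W@(3,0) -> caps B=0 W=0
Move 3: B@(3,1) -> caps B=0 W=0
Move 4: W@(0,0) -> caps B=0 W=0
Move 5: B@(1,1) -> caps B=0 W=0
Move 6: W@(3,2) -> caps B=0 W=0
Move 7: B@(3,3) -> caps B=0 W=0
Move 8: W@(2,3) -> caps B=0 W=1
Move 9: B@(0,3) -> caps B=0 W=1
Move 10: W@(2,2) -> caps B=0 W=1
Move 11: B@(0,1) -> caps B=1 W=1

Answer: 1 1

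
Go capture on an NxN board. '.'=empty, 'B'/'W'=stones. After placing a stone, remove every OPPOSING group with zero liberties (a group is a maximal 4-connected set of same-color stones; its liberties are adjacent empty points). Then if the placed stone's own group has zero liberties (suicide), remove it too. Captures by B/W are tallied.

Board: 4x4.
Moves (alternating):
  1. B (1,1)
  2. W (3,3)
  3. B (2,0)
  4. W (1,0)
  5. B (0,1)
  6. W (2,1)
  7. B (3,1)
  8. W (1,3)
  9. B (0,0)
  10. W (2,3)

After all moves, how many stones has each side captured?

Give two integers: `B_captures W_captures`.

Answer: 1 0

Derivation:
Move 1: B@(1,1) -> caps B=0 W=0
Move 2: W@(3,3) -> caps B=0 W=0
Move 3: B@(2,0) -> caps B=0 W=0
Move 4: W@(1,0) -> caps B=0 W=0
Move 5: B@(0,1) -> caps B=0 W=0
Move 6: W@(2,1) -> caps B=0 W=0
Move 7: B@(3,1) -> caps B=0 W=0
Move 8: W@(1,3) -> caps B=0 W=0
Move 9: B@(0,0) -> caps B=1 W=0
Move 10: W@(2,3) -> caps B=1 W=0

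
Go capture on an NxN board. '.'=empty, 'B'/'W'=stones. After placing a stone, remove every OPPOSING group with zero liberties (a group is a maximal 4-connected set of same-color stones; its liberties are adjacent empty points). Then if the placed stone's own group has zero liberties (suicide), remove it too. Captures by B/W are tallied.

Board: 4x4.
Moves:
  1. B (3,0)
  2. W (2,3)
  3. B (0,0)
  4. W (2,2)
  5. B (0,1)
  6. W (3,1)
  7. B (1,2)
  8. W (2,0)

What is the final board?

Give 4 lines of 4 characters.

Answer: BB..
..B.
W.WW
.W..

Derivation:
Move 1: B@(3,0) -> caps B=0 W=0
Move 2: W@(2,3) -> caps B=0 W=0
Move 3: B@(0,0) -> caps B=0 W=0
Move 4: W@(2,2) -> caps B=0 W=0
Move 5: B@(0,1) -> caps B=0 W=0
Move 6: W@(3,1) -> caps B=0 W=0
Move 7: B@(1,2) -> caps B=0 W=0
Move 8: W@(2,0) -> caps B=0 W=1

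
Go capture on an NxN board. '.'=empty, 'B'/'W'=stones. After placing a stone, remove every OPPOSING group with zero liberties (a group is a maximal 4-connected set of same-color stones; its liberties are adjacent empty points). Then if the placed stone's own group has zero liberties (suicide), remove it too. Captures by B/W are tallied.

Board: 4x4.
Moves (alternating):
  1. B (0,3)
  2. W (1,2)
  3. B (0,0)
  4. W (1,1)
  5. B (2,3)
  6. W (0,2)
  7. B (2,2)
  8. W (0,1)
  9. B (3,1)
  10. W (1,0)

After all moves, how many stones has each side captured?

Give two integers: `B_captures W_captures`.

Answer: 0 1

Derivation:
Move 1: B@(0,3) -> caps B=0 W=0
Move 2: W@(1,2) -> caps B=0 W=0
Move 3: B@(0,0) -> caps B=0 W=0
Move 4: W@(1,1) -> caps B=0 W=0
Move 5: B@(2,3) -> caps B=0 W=0
Move 6: W@(0,2) -> caps B=0 W=0
Move 7: B@(2,2) -> caps B=0 W=0
Move 8: W@(0,1) -> caps B=0 W=0
Move 9: B@(3,1) -> caps B=0 W=0
Move 10: W@(1,0) -> caps B=0 W=1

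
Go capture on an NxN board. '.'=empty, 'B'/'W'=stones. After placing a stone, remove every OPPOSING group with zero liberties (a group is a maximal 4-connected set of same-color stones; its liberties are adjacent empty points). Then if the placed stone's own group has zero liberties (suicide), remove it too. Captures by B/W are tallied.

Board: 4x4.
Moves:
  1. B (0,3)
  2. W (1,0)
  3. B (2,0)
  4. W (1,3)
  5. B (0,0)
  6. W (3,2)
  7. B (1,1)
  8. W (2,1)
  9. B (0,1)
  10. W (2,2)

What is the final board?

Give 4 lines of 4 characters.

Move 1: B@(0,3) -> caps B=0 W=0
Move 2: W@(1,0) -> caps B=0 W=0
Move 3: B@(2,0) -> caps B=0 W=0
Move 4: W@(1,3) -> caps B=0 W=0
Move 5: B@(0,0) -> caps B=0 W=0
Move 6: W@(3,2) -> caps B=0 W=0
Move 7: B@(1,1) -> caps B=1 W=0
Move 8: W@(2,1) -> caps B=1 W=0
Move 9: B@(0,1) -> caps B=1 W=0
Move 10: W@(2,2) -> caps B=1 W=0

Answer: BB.B
.B.W
BWW.
..W.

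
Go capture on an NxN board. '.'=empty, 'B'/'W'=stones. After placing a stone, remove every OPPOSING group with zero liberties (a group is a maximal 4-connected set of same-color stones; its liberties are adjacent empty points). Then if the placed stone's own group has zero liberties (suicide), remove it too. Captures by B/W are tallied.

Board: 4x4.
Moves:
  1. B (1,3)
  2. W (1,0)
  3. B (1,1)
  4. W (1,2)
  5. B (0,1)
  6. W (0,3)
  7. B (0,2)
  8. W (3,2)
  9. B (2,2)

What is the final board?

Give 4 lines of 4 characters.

Move 1: B@(1,3) -> caps B=0 W=0
Move 2: W@(1,0) -> caps B=0 W=0
Move 3: B@(1,1) -> caps B=0 W=0
Move 4: W@(1,2) -> caps B=0 W=0
Move 5: B@(0,1) -> caps B=0 W=0
Move 6: W@(0,3) -> caps B=0 W=0
Move 7: B@(0,2) -> caps B=1 W=0
Move 8: W@(3,2) -> caps B=1 W=0
Move 9: B@(2,2) -> caps B=2 W=0

Answer: .BB.
WB.B
..B.
..W.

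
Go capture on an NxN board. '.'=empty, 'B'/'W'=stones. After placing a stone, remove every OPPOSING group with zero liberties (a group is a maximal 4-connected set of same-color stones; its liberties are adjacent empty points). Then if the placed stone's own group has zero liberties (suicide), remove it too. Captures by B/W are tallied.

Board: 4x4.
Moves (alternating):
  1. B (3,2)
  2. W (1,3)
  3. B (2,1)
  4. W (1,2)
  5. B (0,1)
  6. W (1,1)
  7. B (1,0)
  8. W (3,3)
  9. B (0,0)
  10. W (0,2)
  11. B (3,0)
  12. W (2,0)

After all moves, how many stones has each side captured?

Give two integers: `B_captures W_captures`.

Move 1: B@(3,2) -> caps B=0 W=0
Move 2: W@(1,3) -> caps B=0 W=0
Move 3: B@(2,1) -> caps B=0 W=0
Move 4: W@(1,2) -> caps B=0 W=0
Move 5: B@(0,1) -> caps B=0 W=0
Move 6: W@(1,1) -> caps B=0 W=0
Move 7: B@(1,0) -> caps B=0 W=0
Move 8: W@(3,3) -> caps B=0 W=0
Move 9: B@(0,0) -> caps B=0 W=0
Move 10: W@(0,2) -> caps B=0 W=0
Move 11: B@(3,0) -> caps B=0 W=0
Move 12: W@(2,0) -> caps B=0 W=3

Answer: 0 3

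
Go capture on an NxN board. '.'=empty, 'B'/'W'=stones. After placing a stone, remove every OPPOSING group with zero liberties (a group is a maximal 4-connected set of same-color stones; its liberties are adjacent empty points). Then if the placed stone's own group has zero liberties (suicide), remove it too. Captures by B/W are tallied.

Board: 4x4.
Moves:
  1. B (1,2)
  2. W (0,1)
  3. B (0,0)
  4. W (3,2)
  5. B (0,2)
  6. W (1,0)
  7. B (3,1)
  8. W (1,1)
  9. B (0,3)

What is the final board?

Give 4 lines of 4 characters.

Move 1: B@(1,2) -> caps B=0 W=0
Move 2: W@(0,1) -> caps B=0 W=0
Move 3: B@(0,0) -> caps B=0 W=0
Move 4: W@(3,2) -> caps B=0 W=0
Move 5: B@(0,2) -> caps B=0 W=0
Move 6: W@(1,0) -> caps B=0 W=1
Move 7: B@(3,1) -> caps B=0 W=1
Move 8: W@(1,1) -> caps B=0 W=1
Move 9: B@(0,3) -> caps B=0 W=1

Answer: .WBB
WWB.
....
.BW.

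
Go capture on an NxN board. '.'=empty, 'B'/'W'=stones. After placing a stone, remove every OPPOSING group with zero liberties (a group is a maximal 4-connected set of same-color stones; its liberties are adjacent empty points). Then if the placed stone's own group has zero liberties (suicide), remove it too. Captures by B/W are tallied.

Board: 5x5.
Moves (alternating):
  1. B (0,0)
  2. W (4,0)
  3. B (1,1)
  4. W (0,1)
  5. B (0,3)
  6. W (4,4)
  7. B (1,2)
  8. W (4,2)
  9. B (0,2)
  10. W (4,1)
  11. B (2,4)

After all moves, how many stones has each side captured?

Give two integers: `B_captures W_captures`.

Move 1: B@(0,0) -> caps B=0 W=0
Move 2: W@(4,0) -> caps B=0 W=0
Move 3: B@(1,1) -> caps B=0 W=0
Move 4: W@(0,1) -> caps B=0 W=0
Move 5: B@(0,3) -> caps B=0 W=0
Move 6: W@(4,4) -> caps B=0 W=0
Move 7: B@(1,2) -> caps B=0 W=0
Move 8: W@(4,2) -> caps B=0 W=0
Move 9: B@(0,2) -> caps B=1 W=0
Move 10: W@(4,1) -> caps B=1 W=0
Move 11: B@(2,4) -> caps B=1 W=0

Answer: 1 0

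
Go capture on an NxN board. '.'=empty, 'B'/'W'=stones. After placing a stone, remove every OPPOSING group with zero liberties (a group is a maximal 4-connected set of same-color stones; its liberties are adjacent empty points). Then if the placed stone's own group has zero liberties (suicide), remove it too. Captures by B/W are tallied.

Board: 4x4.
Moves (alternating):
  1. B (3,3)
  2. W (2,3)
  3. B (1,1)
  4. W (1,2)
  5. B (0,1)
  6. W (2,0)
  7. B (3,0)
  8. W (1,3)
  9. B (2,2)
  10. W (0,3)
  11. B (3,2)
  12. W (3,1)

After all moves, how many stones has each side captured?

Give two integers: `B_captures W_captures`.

Answer: 0 1

Derivation:
Move 1: B@(3,3) -> caps B=0 W=0
Move 2: W@(2,3) -> caps B=0 W=0
Move 3: B@(1,1) -> caps B=0 W=0
Move 4: W@(1,2) -> caps B=0 W=0
Move 5: B@(0,1) -> caps B=0 W=0
Move 6: W@(2,0) -> caps B=0 W=0
Move 7: B@(3,0) -> caps B=0 W=0
Move 8: W@(1,3) -> caps B=0 W=0
Move 9: B@(2,2) -> caps B=0 W=0
Move 10: W@(0,3) -> caps B=0 W=0
Move 11: B@(3,2) -> caps B=0 W=0
Move 12: W@(3,1) -> caps B=0 W=1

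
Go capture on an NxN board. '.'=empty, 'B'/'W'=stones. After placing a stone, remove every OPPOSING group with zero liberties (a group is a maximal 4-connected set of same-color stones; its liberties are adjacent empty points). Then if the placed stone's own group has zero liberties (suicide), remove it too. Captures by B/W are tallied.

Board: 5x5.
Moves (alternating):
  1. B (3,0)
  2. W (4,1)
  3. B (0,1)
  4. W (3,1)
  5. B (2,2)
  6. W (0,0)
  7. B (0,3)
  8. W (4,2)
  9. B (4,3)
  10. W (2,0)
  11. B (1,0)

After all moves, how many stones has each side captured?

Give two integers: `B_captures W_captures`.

Move 1: B@(3,0) -> caps B=0 W=0
Move 2: W@(4,1) -> caps B=0 W=0
Move 3: B@(0,1) -> caps B=0 W=0
Move 4: W@(3,1) -> caps B=0 W=0
Move 5: B@(2,2) -> caps B=0 W=0
Move 6: W@(0,0) -> caps B=0 W=0
Move 7: B@(0,3) -> caps B=0 W=0
Move 8: W@(4,2) -> caps B=0 W=0
Move 9: B@(4,3) -> caps B=0 W=0
Move 10: W@(2,0) -> caps B=0 W=0
Move 11: B@(1,0) -> caps B=1 W=0

Answer: 1 0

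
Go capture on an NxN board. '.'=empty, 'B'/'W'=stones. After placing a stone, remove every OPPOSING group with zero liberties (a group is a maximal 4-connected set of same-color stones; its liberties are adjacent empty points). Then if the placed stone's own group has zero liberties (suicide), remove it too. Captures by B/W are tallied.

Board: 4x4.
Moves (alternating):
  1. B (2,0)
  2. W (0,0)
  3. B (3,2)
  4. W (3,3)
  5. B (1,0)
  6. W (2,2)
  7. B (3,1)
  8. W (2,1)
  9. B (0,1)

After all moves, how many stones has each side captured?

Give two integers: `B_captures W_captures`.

Answer: 1 0

Derivation:
Move 1: B@(2,0) -> caps B=0 W=0
Move 2: W@(0,0) -> caps B=0 W=0
Move 3: B@(3,2) -> caps B=0 W=0
Move 4: W@(3,3) -> caps B=0 W=0
Move 5: B@(1,0) -> caps B=0 W=0
Move 6: W@(2,2) -> caps B=0 W=0
Move 7: B@(3,1) -> caps B=0 W=0
Move 8: W@(2,1) -> caps B=0 W=0
Move 9: B@(0,1) -> caps B=1 W=0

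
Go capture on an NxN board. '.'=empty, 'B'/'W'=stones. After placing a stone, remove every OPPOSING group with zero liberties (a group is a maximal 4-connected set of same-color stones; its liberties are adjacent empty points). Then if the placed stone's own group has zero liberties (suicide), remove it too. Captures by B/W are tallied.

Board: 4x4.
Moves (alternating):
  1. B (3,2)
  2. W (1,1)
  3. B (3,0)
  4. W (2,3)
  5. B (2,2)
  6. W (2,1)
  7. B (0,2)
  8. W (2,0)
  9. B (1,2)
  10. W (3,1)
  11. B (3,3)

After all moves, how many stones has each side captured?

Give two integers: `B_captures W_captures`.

Move 1: B@(3,2) -> caps B=0 W=0
Move 2: W@(1,1) -> caps B=0 W=0
Move 3: B@(3,0) -> caps B=0 W=0
Move 4: W@(2,3) -> caps B=0 W=0
Move 5: B@(2,2) -> caps B=0 W=0
Move 6: W@(2,1) -> caps B=0 W=0
Move 7: B@(0,2) -> caps B=0 W=0
Move 8: W@(2,0) -> caps B=0 W=0
Move 9: B@(1,2) -> caps B=0 W=0
Move 10: W@(3,1) -> caps B=0 W=1
Move 11: B@(3,3) -> caps B=0 W=1

Answer: 0 1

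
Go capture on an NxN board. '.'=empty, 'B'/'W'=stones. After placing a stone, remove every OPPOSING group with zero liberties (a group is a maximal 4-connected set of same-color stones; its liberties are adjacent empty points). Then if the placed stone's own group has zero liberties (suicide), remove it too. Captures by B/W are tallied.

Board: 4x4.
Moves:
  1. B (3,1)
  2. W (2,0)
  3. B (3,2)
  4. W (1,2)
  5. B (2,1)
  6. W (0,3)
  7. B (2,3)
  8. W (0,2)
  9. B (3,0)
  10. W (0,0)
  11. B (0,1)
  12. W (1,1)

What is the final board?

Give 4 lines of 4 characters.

Move 1: B@(3,1) -> caps B=0 W=0
Move 2: W@(2,0) -> caps B=0 W=0
Move 3: B@(3,2) -> caps B=0 W=0
Move 4: W@(1,2) -> caps B=0 W=0
Move 5: B@(2,1) -> caps B=0 W=0
Move 6: W@(0,3) -> caps B=0 W=0
Move 7: B@(2,3) -> caps B=0 W=0
Move 8: W@(0,2) -> caps B=0 W=0
Move 9: B@(3,0) -> caps B=0 W=0
Move 10: W@(0,0) -> caps B=0 W=0
Move 11: B@(0,1) -> caps B=0 W=0
Move 12: W@(1,1) -> caps B=0 W=1

Answer: W.WW
.WW.
WB.B
BBB.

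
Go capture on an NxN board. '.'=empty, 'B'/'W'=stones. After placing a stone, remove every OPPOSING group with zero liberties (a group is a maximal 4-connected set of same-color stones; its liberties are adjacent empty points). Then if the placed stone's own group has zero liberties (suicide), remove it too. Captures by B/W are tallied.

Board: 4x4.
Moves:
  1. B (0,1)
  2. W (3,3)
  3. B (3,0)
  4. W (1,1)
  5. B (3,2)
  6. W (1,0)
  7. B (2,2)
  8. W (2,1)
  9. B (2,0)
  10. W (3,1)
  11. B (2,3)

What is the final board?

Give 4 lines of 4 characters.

Answer: .B..
WW..
.WBB
.WB.

Derivation:
Move 1: B@(0,1) -> caps B=0 W=0
Move 2: W@(3,3) -> caps B=0 W=0
Move 3: B@(3,0) -> caps B=0 W=0
Move 4: W@(1,1) -> caps B=0 W=0
Move 5: B@(3,2) -> caps B=0 W=0
Move 6: W@(1,0) -> caps B=0 W=0
Move 7: B@(2,2) -> caps B=0 W=0
Move 8: W@(2,1) -> caps B=0 W=0
Move 9: B@(2,0) -> caps B=0 W=0
Move 10: W@(3,1) -> caps B=0 W=2
Move 11: B@(2,3) -> caps B=1 W=2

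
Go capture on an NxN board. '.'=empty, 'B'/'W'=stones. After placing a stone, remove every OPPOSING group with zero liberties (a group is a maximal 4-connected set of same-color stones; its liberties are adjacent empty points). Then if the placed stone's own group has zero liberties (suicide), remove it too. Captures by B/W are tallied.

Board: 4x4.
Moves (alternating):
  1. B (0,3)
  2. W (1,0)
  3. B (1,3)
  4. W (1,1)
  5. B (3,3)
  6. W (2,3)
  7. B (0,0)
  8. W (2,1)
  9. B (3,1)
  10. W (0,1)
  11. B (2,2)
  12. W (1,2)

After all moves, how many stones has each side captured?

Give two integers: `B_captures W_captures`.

Move 1: B@(0,3) -> caps B=0 W=0
Move 2: W@(1,0) -> caps B=0 W=0
Move 3: B@(1,3) -> caps B=0 W=0
Move 4: W@(1,1) -> caps B=0 W=0
Move 5: B@(3,3) -> caps B=0 W=0
Move 6: W@(2,3) -> caps B=0 W=0
Move 7: B@(0,0) -> caps B=0 W=0
Move 8: W@(2,1) -> caps B=0 W=0
Move 9: B@(3,1) -> caps B=0 W=0
Move 10: W@(0,1) -> caps B=0 W=1
Move 11: B@(2,2) -> caps B=1 W=1
Move 12: W@(1,2) -> caps B=1 W=1

Answer: 1 1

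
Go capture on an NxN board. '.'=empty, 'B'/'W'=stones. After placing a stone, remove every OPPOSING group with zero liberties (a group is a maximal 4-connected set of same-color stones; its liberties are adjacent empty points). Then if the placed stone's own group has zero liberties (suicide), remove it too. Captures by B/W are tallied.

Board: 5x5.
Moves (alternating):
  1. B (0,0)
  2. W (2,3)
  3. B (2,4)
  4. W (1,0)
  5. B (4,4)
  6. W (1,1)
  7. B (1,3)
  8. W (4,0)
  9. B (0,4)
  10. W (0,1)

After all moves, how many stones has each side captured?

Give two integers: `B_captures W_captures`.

Move 1: B@(0,0) -> caps B=0 W=0
Move 2: W@(2,3) -> caps B=0 W=0
Move 3: B@(2,4) -> caps B=0 W=0
Move 4: W@(1,0) -> caps B=0 W=0
Move 5: B@(4,4) -> caps B=0 W=0
Move 6: W@(1,1) -> caps B=0 W=0
Move 7: B@(1,3) -> caps B=0 W=0
Move 8: W@(4,0) -> caps B=0 W=0
Move 9: B@(0,4) -> caps B=0 W=0
Move 10: W@(0,1) -> caps B=0 W=1

Answer: 0 1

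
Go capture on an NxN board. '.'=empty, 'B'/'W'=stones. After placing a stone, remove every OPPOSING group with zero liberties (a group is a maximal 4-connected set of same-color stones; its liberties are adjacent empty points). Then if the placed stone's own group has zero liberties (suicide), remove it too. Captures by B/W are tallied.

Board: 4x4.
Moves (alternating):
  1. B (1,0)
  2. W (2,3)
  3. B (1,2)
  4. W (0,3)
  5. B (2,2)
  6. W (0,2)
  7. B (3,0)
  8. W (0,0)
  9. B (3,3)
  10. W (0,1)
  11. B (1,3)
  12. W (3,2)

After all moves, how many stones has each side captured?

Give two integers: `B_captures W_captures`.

Move 1: B@(1,0) -> caps B=0 W=0
Move 2: W@(2,3) -> caps B=0 W=0
Move 3: B@(1,2) -> caps B=0 W=0
Move 4: W@(0,3) -> caps B=0 W=0
Move 5: B@(2,2) -> caps B=0 W=0
Move 6: W@(0,2) -> caps B=0 W=0
Move 7: B@(3,0) -> caps B=0 W=0
Move 8: W@(0,0) -> caps B=0 W=0
Move 9: B@(3,3) -> caps B=0 W=0
Move 10: W@(0,1) -> caps B=0 W=0
Move 11: B@(1,3) -> caps B=1 W=0
Move 12: W@(3,2) -> caps B=1 W=0

Answer: 1 0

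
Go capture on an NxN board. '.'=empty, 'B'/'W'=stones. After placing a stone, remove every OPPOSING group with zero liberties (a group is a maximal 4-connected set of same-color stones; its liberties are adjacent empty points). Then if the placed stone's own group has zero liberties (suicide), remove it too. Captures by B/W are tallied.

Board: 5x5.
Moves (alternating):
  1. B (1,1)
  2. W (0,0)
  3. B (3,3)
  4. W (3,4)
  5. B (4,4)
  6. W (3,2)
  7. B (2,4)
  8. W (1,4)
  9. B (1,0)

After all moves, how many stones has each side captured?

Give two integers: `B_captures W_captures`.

Move 1: B@(1,1) -> caps B=0 W=0
Move 2: W@(0,0) -> caps B=0 W=0
Move 3: B@(3,3) -> caps B=0 W=0
Move 4: W@(3,4) -> caps B=0 W=0
Move 5: B@(4,4) -> caps B=0 W=0
Move 6: W@(3,2) -> caps B=0 W=0
Move 7: B@(2,4) -> caps B=1 W=0
Move 8: W@(1,4) -> caps B=1 W=0
Move 9: B@(1,0) -> caps B=1 W=0

Answer: 1 0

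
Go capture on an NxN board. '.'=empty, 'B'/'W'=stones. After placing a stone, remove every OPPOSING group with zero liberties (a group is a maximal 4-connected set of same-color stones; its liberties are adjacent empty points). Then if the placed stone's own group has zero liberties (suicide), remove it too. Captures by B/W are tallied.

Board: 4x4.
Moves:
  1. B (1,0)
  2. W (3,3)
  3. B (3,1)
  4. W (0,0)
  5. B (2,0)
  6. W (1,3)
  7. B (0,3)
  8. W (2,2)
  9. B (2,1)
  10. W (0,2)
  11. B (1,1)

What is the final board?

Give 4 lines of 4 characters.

Move 1: B@(1,0) -> caps B=0 W=0
Move 2: W@(3,3) -> caps B=0 W=0
Move 3: B@(3,1) -> caps B=0 W=0
Move 4: W@(0,0) -> caps B=0 W=0
Move 5: B@(2,0) -> caps B=0 W=0
Move 6: W@(1,3) -> caps B=0 W=0
Move 7: B@(0,3) -> caps B=0 W=0
Move 8: W@(2,2) -> caps B=0 W=0
Move 9: B@(2,1) -> caps B=0 W=0
Move 10: W@(0,2) -> caps B=0 W=1
Move 11: B@(1,1) -> caps B=0 W=1

Answer: W.W.
BB.W
BBW.
.B.W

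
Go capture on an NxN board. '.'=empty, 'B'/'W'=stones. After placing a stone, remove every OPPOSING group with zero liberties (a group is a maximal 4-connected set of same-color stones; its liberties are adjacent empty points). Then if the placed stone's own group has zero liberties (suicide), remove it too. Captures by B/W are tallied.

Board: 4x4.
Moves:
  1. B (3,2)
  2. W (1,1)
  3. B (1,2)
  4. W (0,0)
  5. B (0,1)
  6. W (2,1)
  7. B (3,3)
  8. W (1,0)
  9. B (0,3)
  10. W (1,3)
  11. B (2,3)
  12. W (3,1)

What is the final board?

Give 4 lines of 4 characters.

Move 1: B@(3,2) -> caps B=0 W=0
Move 2: W@(1,1) -> caps B=0 W=0
Move 3: B@(1,2) -> caps B=0 W=0
Move 4: W@(0,0) -> caps B=0 W=0
Move 5: B@(0,1) -> caps B=0 W=0
Move 6: W@(2,1) -> caps B=0 W=0
Move 7: B@(3,3) -> caps B=0 W=0
Move 8: W@(1,0) -> caps B=0 W=0
Move 9: B@(0,3) -> caps B=0 W=0
Move 10: W@(1,3) -> caps B=0 W=0
Move 11: B@(2,3) -> caps B=1 W=0
Move 12: W@(3,1) -> caps B=1 W=0

Answer: WB.B
WWB.
.W.B
.WBB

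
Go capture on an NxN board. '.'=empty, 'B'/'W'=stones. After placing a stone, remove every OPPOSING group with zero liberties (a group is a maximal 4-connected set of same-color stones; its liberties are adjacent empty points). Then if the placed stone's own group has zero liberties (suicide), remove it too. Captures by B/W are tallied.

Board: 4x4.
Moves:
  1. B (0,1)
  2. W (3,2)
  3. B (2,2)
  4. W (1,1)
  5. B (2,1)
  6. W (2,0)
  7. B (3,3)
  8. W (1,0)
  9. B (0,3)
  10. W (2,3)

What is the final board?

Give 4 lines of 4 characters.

Move 1: B@(0,1) -> caps B=0 W=0
Move 2: W@(3,2) -> caps B=0 W=0
Move 3: B@(2,2) -> caps B=0 W=0
Move 4: W@(1,1) -> caps B=0 W=0
Move 5: B@(2,1) -> caps B=0 W=0
Move 6: W@(2,0) -> caps B=0 W=0
Move 7: B@(3,3) -> caps B=0 W=0
Move 8: W@(1,0) -> caps B=0 W=0
Move 9: B@(0,3) -> caps B=0 W=0
Move 10: W@(2,3) -> caps B=0 W=1

Answer: .B.B
WW..
WBBW
..W.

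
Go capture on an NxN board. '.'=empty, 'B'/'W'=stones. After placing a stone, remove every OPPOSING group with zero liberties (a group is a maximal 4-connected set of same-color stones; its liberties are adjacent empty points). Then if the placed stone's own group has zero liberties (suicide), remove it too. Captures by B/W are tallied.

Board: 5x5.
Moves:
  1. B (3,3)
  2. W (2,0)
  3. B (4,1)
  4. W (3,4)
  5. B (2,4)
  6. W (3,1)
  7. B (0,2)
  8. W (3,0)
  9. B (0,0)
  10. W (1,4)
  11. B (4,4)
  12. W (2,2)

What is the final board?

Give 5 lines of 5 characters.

Move 1: B@(3,3) -> caps B=0 W=0
Move 2: W@(2,0) -> caps B=0 W=0
Move 3: B@(4,1) -> caps B=0 W=0
Move 4: W@(3,4) -> caps B=0 W=0
Move 5: B@(2,4) -> caps B=0 W=0
Move 6: W@(3,1) -> caps B=0 W=0
Move 7: B@(0,2) -> caps B=0 W=0
Move 8: W@(3,0) -> caps B=0 W=0
Move 9: B@(0,0) -> caps B=0 W=0
Move 10: W@(1,4) -> caps B=0 W=0
Move 11: B@(4,4) -> caps B=1 W=0
Move 12: W@(2,2) -> caps B=1 W=0

Answer: B.B..
....W
W.W.B
WW.B.
.B..B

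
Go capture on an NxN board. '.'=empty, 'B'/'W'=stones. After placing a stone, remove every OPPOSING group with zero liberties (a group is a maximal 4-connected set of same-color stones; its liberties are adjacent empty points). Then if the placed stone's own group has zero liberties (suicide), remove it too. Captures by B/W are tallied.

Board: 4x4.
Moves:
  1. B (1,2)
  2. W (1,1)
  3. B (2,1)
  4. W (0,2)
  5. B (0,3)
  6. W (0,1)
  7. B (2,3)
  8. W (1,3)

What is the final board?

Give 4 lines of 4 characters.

Answer: .WW.
.WBW
.B.B
....

Derivation:
Move 1: B@(1,2) -> caps B=0 W=0
Move 2: W@(1,1) -> caps B=0 W=0
Move 3: B@(2,1) -> caps B=0 W=0
Move 4: W@(0,2) -> caps B=0 W=0
Move 5: B@(0,3) -> caps B=0 W=0
Move 6: W@(0,1) -> caps B=0 W=0
Move 7: B@(2,3) -> caps B=0 W=0
Move 8: W@(1,3) -> caps B=0 W=1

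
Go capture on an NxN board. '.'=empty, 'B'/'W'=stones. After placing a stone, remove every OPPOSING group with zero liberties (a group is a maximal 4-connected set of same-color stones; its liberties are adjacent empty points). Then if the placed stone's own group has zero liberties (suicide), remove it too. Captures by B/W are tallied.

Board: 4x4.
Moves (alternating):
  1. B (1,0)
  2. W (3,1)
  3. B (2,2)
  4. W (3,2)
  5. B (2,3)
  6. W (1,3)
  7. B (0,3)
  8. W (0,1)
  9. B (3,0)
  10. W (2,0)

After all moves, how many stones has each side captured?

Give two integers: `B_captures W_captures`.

Answer: 0 1

Derivation:
Move 1: B@(1,0) -> caps B=0 W=0
Move 2: W@(3,1) -> caps B=0 W=0
Move 3: B@(2,2) -> caps B=0 W=0
Move 4: W@(3,2) -> caps B=0 W=0
Move 5: B@(2,3) -> caps B=0 W=0
Move 6: W@(1,3) -> caps B=0 W=0
Move 7: B@(0,3) -> caps B=0 W=0
Move 8: W@(0,1) -> caps B=0 W=0
Move 9: B@(3,0) -> caps B=0 W=0
Move 10: W@(2,0) -> caps B=0 W=1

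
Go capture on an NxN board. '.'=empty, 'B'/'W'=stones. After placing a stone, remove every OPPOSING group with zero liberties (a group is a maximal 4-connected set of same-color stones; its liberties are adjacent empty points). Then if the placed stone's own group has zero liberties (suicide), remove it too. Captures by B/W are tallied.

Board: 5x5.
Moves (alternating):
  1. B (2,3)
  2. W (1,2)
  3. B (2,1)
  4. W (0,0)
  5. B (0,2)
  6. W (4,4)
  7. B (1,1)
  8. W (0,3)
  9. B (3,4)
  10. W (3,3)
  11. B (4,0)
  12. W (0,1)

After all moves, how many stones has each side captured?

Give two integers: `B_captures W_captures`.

Answer: 0 1

Derivation:
Move 1: B@(2,3) -> caps B=0 W=0
Move 2: W@(1,2) -> caps B=0 W=0
Move 3: B@(2,1) -> caps B=0 W=0
Move 4: W@(0,0) -> caps B=0 W=0
Move 5: B@(0,2) -> caps B=0 W=0
Move 6: W@(4,4) -> caps B=0 W=0
Move 7: B@(1,1) -> caps B=0 W=0
Move 8: W@(0,3) -> caps B=0 W=0
Move 9: B@(3,4) -> caps B=0 W=0
Move 10: W@(3,3) -> caps B=0 W=0
Move 11: B@(4,0) -> caps B=0 W=0
Move 12: W@(0,1) -> caps B=0 W=1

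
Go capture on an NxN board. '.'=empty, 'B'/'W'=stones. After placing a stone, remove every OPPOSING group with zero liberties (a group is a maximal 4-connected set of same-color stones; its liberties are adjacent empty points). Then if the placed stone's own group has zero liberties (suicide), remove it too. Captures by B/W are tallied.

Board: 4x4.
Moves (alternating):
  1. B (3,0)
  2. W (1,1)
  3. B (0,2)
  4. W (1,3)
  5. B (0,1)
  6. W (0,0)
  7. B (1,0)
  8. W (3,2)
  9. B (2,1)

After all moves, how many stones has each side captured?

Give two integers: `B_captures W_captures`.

Answer: 1 0

Derivation:
Move 1: B@(3,0) -> caps B=0 W=0
Move 2: W@(1,1) -> caps B=0 W=0
Move 3: B@(0,2) -> caps B=0 W=0
Move 4: W@(1,3) -> caps B=0 W=0
Move 5: B@(0,1) -> caps B=0 W=0
Move 6: W@(0,0) -> caps B=0 W=0
Move 7: B@(1,0) -> caps B=1 W=0
Move 8: W@(3,2) -> caps B=1 W=0
Move 9: B@(2,1) -> caps B=1 W=0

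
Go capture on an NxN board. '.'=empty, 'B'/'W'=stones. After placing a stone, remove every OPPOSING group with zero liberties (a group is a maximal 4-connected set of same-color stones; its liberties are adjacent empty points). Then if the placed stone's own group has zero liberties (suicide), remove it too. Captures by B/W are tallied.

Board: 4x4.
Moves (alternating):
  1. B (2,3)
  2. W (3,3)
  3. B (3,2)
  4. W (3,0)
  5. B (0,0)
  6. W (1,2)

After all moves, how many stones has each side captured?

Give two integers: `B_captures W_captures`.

Move 1: B@(2,3) -> caps B=0 W=0
Move 2: W@(3,3) -> caps B=0 W=0
Move 3: B@(3,2) -> caps B=1 W=0
Move 4: W@(3,0) -> caps B=1 W=0
Move 5: B@(0,0) -> caps B=1 W=0
Move 6: W@(1,2) -> caps B=1 W=0

Answer: 1 0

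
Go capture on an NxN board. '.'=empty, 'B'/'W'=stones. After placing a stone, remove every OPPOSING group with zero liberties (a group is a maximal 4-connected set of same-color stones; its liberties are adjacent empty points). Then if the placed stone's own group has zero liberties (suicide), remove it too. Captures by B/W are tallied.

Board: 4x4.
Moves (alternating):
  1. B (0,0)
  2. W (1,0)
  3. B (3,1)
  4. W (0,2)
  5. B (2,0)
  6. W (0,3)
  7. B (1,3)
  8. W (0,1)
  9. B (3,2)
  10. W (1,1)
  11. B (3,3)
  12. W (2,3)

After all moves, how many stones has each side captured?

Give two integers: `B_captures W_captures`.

Answer: 0 1

Derivation:
Move 1: B@(0,0) -> caps B=0 W=0
Move 2: W@(1,0) -> caps B=0 W=0
Move 3: B@(3,1) -> caps B=0 W=0
Move 4: W@(0,2) -> caps B=0 W=0
Move 5: B@(2,0) -> caps B=0 W=0
Move 6: W@(0,3) -> caps B=0 W=0
Move 7: B@(1,3) -> caps B=0 W=0
Move 8: W@(0,1) -> caps B=0 W=1
Move 9: B@(3,2) -> caps B=0 W=1
Move 10: W@(1,1) -> caps B=0 W=1
Move 11: B@(3,3) -> caps B=0 W=1
Move 12: W@(2,3) -> caps B=0 W=1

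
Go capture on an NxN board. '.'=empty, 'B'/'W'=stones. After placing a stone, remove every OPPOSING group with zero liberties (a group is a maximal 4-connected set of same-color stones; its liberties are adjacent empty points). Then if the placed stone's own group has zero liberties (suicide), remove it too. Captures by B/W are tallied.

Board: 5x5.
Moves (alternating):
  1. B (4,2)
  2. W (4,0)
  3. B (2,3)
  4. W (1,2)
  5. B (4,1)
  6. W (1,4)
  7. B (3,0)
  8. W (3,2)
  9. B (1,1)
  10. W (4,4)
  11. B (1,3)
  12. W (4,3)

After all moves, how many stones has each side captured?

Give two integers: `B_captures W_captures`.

Move 1: B@(4,2) -> caps B=0 W=0
Move 2: W@(4,0) -> caps B=0 W=0
Move 3: B@(2,3) -> caps B=0 W=0
Move 4: W@(1,2) -> caps B=0 W=0
Move 5: B@(4,1) -> caps B=0 W=0
Move 6: W@(1,4) -> caps B=0 W=0
Move 7: B@(3,0) -> caps B=1 W=0
Move 8: W@(3,2) -> caps B=1 W=0
Move 9: B@(1,1) -> caps B=1 W=0
Move 10: W@(4,4) -> caps B=1 W=0
Move 11: B@(1,3) -> caps B=1 W=0
Move 12: W@(4,3) -> caps B=1 W=0

Answer: 1 0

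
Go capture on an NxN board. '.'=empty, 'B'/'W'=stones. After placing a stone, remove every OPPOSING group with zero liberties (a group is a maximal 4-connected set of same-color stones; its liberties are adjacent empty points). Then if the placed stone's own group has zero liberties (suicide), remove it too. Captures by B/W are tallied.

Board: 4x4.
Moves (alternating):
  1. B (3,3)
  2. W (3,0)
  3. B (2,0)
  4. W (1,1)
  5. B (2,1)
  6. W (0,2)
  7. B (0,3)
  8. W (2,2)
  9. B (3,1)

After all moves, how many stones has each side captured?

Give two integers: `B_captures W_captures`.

Move 1: B@(3,3) -> caps B=0 W=0
Move 2: W@(3,0) -> caps B=0 W=0
Move 3: B@(2,0) -> caps B=0 W=0
Move 4: W@(1,1) -> caps B=0 W=0
Move 5: B@(2,1) -> caps B=0 W=0
Move 6: W@(0,2) -> caps B=0 W=0
Move 7: B@(0,3) -> caps B=0 W=0
Move 8: W@(2,2) -> caps B=0 W=0
Move 9: B@(3,1) -> caps B=1 W=0

Answer: 1 0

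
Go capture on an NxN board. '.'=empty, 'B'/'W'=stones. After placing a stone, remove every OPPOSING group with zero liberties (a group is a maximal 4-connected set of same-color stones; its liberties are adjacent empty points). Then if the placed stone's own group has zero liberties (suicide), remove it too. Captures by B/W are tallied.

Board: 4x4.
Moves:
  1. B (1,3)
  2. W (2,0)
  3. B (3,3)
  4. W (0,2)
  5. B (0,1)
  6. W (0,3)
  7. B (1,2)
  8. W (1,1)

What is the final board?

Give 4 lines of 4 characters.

Answer: .B..
.WBB
W...
...B

Derivation:
Move 1: B@(1,3) -> caps B=0 W=0
Move 2: W@(2,0) -> caps B=0 W=0
Move 3: B@(3,3) -> caps B=0 W=0
Move 4: W@(0,2) -> caps B=0 W=0
Move 5: B@(0,1) -> caps B=0 W=0
Move 6: W@(0,3) -> caps B=0 W=0
Move 7: B@(1,2) -> caps B=2 W=0
Move 8: W@(1,1) -> caps B=2 W=0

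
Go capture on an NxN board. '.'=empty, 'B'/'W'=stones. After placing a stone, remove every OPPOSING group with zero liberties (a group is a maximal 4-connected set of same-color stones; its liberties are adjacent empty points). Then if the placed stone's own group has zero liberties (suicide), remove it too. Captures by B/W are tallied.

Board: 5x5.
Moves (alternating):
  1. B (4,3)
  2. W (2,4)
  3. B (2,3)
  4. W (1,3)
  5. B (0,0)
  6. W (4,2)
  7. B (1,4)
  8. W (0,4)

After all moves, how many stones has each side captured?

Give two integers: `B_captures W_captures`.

Answer: 0 1

Derivation:
Move 1: B@(4,3) -> caps B=0 W=0
Move 2: W@(2,4) -> caps B=0 W=0
Move 3: B@(2,3) -> caps B=0 W=0
Move 4: W@(1,3) -> caps B=0 W=0
Move 5: B@(0,0) -> caps B=0 W=0
Move 6: W@(4,2) -> caps B=0 W=0
Move 7: B@(1,4) -> caps B=0 W=0
Move 8: W@(0,4) -> caps B=0 W=1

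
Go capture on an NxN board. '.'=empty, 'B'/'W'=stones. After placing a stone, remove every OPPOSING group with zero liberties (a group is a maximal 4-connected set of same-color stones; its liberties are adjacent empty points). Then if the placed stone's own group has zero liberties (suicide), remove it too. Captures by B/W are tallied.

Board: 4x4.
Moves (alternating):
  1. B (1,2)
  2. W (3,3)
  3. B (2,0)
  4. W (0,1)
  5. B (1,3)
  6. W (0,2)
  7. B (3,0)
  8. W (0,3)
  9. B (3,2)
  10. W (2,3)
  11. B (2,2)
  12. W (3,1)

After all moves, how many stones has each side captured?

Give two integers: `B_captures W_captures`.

Answer: 2 0

Derivation:
Move 1: B@(1,2) -> caps B=0 W=0
Move 2: W@(3,3) -> caps B=0 W=0
Move 3: B@(2,0) -> caps B=0 W=0
Move 4: W@(0,1) -> caps B=0 W=0
Move 5: B@(1,3) -> caps B=0 W=0
Move 6: W@(0,2) -> caps B=0 W=0
Move 7: B@(3,0) -> caps B=0 W=0
Move 8: W@(0,3) -> caps B=0 W=0
Move 9: B@(3,2) -> caps B=0 W=0
Move 10: W@(2,3) -> caps B=0 W=0
Move 11: B@(2,2) -> caps B=2 W=0
Move 12: W@(3,1) -> caps B=2 W=0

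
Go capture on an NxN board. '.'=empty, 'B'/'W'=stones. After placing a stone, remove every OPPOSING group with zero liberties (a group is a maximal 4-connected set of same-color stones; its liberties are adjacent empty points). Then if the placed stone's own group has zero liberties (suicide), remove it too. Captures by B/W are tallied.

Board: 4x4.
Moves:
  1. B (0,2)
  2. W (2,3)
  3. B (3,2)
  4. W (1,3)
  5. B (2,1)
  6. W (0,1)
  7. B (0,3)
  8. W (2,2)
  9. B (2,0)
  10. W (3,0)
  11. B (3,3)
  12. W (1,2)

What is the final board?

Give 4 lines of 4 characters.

Move 1: B@(0,2) -> caps B=0 W=0
Move 2: W@(2,3) -> caps B=0 W=0
Move 3: B@(3,2) -> caps B=0 W=0
Move 4: W@(1,3) -> caps B=0 W=0
Move 5: B@(2,1) -> caps B=0 W=0
Move 6: W@(0,1) -> caps B=0 W=0
Move 7: B@(0,3) -> caps B=0 W=0
Move 8: W@(2,2) -> caps B=0 W=0
Move 9: B@(2,0) -> caps B=0 W=0
Move 10: W@(3,0) -> caps B=0 W=0
Move 11: B@(3,3) -> caps B=0 W=0
Move 12: W@(1,2) -> caps B=0 W=2

Answer: .W..
..WW
BBWW
W.BB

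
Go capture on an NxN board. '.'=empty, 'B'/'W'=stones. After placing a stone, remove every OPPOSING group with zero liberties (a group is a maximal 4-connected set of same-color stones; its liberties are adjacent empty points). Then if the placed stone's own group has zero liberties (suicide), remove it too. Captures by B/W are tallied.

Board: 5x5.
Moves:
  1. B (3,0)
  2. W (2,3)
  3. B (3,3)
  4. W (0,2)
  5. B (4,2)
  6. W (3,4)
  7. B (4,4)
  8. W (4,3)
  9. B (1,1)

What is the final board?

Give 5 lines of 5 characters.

Move 1: B@(3,0) -> caps B=0 W=0
Move 2: W@(2,3) -> caps B=0 W=0
Move 3: B@(3,3) -> caps B=0 W=0
Move 4: W@(0,2) -> caps B=0 W=0
Move 5: B@(4,2) -> caps B=0 W=0
Move 6: W@(3,4) -> caps B=0 W=0
Move 7: B@(4,4) -> caps B=0 W=0
Move 8: W@(4,3) -> caps B=0 W=1
Move 9: B@(1,1) -> caps B=0 W=1

Answer: ..W..
.B...
...W.
B..BW
..BW.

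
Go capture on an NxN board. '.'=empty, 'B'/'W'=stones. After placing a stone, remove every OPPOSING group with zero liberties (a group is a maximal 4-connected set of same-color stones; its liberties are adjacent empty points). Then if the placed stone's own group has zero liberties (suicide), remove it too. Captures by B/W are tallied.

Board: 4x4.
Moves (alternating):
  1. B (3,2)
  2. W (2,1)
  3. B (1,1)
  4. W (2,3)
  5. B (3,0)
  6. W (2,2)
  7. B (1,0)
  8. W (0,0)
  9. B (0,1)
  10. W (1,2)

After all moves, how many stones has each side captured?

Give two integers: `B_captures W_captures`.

Answer: 1 0

Derivation:
Move 1: B@(3,2) -> caps B=0 W=0
Move 2: W@(2,1) -> caps B=0 W=0
Move 3: B@(1,1) -> caps B=0 W=0
Move 4: W@(2,3) -> caps B=0 W=0
Move 5: B@(3,0) -> caps B=0 W=0
Move 6: W@(2,2) -> caps B=0 W=0
Move 7: B@(1,0) -> caps B=0 W=0
Move 8: W@(0,0) -> caps B=0 W=0
Move 9: B@(0,1) -> caps B=1 W=0
Move 10: W@(1,2) -> caps B=1 W=0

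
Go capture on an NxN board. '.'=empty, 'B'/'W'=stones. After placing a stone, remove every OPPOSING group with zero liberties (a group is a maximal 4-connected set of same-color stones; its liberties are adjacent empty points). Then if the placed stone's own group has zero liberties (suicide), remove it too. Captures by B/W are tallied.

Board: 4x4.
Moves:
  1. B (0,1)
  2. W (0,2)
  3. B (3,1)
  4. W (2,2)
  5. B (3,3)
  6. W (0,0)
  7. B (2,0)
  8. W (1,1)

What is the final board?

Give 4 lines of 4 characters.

Answer: W.W.
.W..
B.W.
.B.B

Derivation:
Move 1: B@(0,1) -> caps B=0 W=0
Move 2: W@(0,2) -> caps B=0 W=0
Move 3: B@(3,1) -> caps B=0 W=0
Move 4: W@(2,2) -> caps B=0 W=0
Move 5: B@(3,3) -> caps B=0 W=0
Move 6: W@(0,0) -> caps B=0 W=0
Move 7: B@(2,0) -> caps B=0 W=0
Move 8: W@(1,1) -> caps B=0 W=1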